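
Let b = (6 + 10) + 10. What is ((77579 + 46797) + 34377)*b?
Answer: 4127578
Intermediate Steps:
b = 26 (b = 16 + 10 = 26)
((77579 + 46797) + 34377)*b = ((77579 + 46797) + 34377)*26 = (124376 + 34377)*26 = 158753*26 = 4127578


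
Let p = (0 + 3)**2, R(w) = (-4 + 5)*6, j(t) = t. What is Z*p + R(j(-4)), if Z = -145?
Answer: -1299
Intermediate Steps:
R(w) = 6 (R(w) = 1*6 = 6)
p = 9 (p = 3**2 = 9)
Z*p + R(j(-4)) = -145*9 + 6 = -1305 + 6 = -1299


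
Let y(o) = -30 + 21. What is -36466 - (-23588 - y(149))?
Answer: -12887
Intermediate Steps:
y(o) = -9
-36466 - (-23588 - y(149)) = -36466 - (-23588 - 1*(-9)) = -36466 - (-23588 + 9) = -36466 - 1*(-23579) = -36466 + 23579 = -12887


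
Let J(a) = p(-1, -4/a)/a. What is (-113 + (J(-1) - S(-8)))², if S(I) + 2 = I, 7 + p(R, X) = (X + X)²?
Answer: 25600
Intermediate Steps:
p(R, X) = -7 + 4*X² (p(R, X) = -7 + (X + X)² = -7 + (2*X)² = -7 + 4*X²)
S(I) = -2 + I
J(a) = (-7 + 64/a²)/a (J(a) = (-7 + 4*(-4/a)²)/a = (-7 + 4*(16/a²))/a = (-7 + 64/a²)/a)
(-113 + (J(-1) - S(-8)))² = (-113 + ((-7/(-1) + 64/(-1)³) - (-2 - 8)))² = (-113 + ((-7*(-1) + 64*(-1)) - 1*(-10)))² = (-113 + ((7 - 64) + 10))² = (-113 + (-57 + 10))² = (-113 - 47)² = (-160)² = 25600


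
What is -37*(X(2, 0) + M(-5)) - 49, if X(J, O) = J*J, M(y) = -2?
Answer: -123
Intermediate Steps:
X(J, O) = J**2
-37*(X(2, 0) + M(-5)) - 49 = -37*(2**2 - 2) - 49 = -37*(4 - 2) - 49 = -37*2 - 49 = -74 - 49 = -123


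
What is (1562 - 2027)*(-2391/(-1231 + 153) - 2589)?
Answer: 1296676215/1078 ≈ 1.2029e+6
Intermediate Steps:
(1562 - 2027)*(-2391/(-1231 + 153) - 2589) = -465*(-2391/(-1078) - 2589) = -465*(-2391*(-1/1078) - 2589) = -465*(2391/1078 - 2589) = -465*(-2788551/1078) = 1296676215/1078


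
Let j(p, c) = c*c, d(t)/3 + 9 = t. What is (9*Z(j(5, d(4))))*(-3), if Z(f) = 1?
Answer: -27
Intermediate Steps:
d(t) = -27 + 3*t
j(p, c) = c²
(9*Z(j(5, d(4))))*(-3) = (9*1)*(-3) = 9*(-3) = -27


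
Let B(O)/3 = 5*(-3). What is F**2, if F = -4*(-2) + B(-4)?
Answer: 1369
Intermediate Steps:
B(O) = -45 (B(O) = 3*(5*(-3)) = 3*(-15) = -45)
F = -37 (F = -4*(-2) - 45 = 8 - 45 = -37)
F**2 = (-37)**2 = 1369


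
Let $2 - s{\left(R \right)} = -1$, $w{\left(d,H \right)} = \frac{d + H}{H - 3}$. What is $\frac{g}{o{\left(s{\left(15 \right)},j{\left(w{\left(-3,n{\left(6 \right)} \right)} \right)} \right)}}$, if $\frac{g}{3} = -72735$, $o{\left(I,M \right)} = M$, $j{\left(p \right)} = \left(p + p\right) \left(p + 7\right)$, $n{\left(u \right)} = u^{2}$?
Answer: $- \frac{218205}{16} \approx -13638.0$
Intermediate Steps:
$w{\left(d,H \right)} = \frac{H + d}{-3 + H}$
$s{\left(R \right)} = 3$ ($s{\left(R \right)} = 2 - -1 = 2 + 1 = 3$)
$j{\left(p \right)} = 2 p \left(7 + p\right)$
$g = -218205$ ($g = 3 \left(-72735\right) = -218205$)
$\frac{g}{o{\left(s{\left(15 \right)},j{\left(w{\left(-3,n{\left(6 \right)} \right)} \right)} \right)}} = - \frac{218205}{2 \frac{6^{2} - 3}{-3 + 6^{2}} \left(7 + \frac{6^{2} - 3}{-3 + 6^{2}}\right)} = - \frac{218205}{2 \frac{36 - 3}{-3 + 36} \left(7 + \frac{36 - 3}{-3 + 36}\right)} = - \frac{218205}{2 \cdot \frac{1}{33} \cdot 33 \left(7 + \frac{1}{33} \cdot 33\right)} = - \frac{218205}{2 \cdot 1 \left(7 + 1\right)} = - \frac{218205}{2 \cdot 1 \cdot 8} = - \frac{218205}{16}$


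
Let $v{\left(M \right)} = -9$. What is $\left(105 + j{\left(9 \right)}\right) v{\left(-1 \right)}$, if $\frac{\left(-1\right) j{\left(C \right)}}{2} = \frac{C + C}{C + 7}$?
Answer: $- \frac{3699}{4} \approx -924.75$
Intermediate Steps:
$j{\left(C \right)} = - \frac{4 C}{7 + C}$ ($j{\left(C \right)} = - 2 \frac{C + C}{C + 7} = - 2 \frac{2 C}{7 + C} = - \frac{4 C}{7 + C}$)
$\left(105 + j{\left(9 \right)}\right) v{\left(-1 \right)} = \left(105 - \frac{36}{7 + 9}\right) \left(-9\right) = \left(105 - \frac{36}{16}\right) \left(-9\right) = \left(105 - 36 \cdot \frac{1}{16}\right) \left(-9\right) = \left(105 - \frac{9}{4}\right) \left(-9\right) = \frac{411}{4} \left(-9\right) = - \frac{3699}{4}$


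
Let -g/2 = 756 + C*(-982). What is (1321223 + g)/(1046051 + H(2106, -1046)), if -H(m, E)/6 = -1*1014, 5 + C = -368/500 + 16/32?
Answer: 163678437/131516875 ≈ 1.2445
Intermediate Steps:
C = -1309/250 (C = -5 + (-368/500 + 16/32) = -5 + (-368*1/500 + 16*(1/32)) = -5 + (-92/125 + ½) = -5 - 59/250 = -1309/250 ≈ -5.2360)
g = -1474438/125 (g = -2*(756 - 1309/250*(-982)) = -2*(756 + 642719/125) = -2*737219/125 = -1474438/125 ≈ -11796.)
H(m, E) = 6084 (H(m, E) = -(-6)*1014 = -6*(-1014) = 6084)
(1321223 + g)/(1046051 + H(2106, -1046)) = (1321223 - 1474438/125)/(1046051 + 6084) = (163678437/125)/1052135 = (163678437/125)*(1/1052135) = 163678437/131516875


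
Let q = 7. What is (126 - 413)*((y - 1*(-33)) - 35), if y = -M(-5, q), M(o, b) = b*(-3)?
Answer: -5453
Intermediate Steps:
M(o, b) = -3*b
y = 21 (y = -(-3)*7 = -1*(-21) = 21)
(126 - 413)*((y - 1*(-33)) - 35) = (126 - 413)*((21 - 1*(-33)) - 35) = -287*((21 + 33) - 35) = -287*(54 - 35) = -287*19 = -5453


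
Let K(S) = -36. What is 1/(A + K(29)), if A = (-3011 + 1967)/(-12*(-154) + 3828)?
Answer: -473/17115 ≈ -0.027637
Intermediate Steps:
A = -87/473 (A = -1044/(1848 + 3828) = -1044/5676 = -1044*1/5676 = -87/473 ≈ -0.18393)
1/(A + K(29)) = 1/(-87/473 - 36) = 1/(-17115/473) = -473/17115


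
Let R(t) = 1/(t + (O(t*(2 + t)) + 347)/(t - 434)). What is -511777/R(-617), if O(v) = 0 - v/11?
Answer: 3458332565723/11561 ≈ 2.9914e+8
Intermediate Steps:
O(v) = -v/11 (O(v) = 0 - v/11 = -v/11)
R(t) = 1/(t + (347 - t*(2 + t)/11)/(-434 + t)) (R(t) = 1/(t + (-t*(2 + t)/11 + 347)/(t - 434)) = 1/(t + (-t*(2 + t)/11 + 347)/(-434 + t)) = 1/(t + (347 - t*(2 + t)/11)/(-434 + t)))
-511777/R(-617) = -511777*(3817 - 4776*(-617) + 10*(-617)**2)/(11*(-434 - 617)) = -511777/(11*(-1051)/(3817 + 2946792 + 10*380689)) = -511777/(11*(-1051)/(3817 + 2946792 + 3806890)) = -511777/(11*(-1051)/6757499) = -511777/(11*(1/6757499)*(-1051)) = -511777/(-11561/6757499) = -511777*(-6757499/11561) = 3458332565723/11561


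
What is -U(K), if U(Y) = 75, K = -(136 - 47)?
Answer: -75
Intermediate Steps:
K = -89 (K = -1*89 = -89)
-U(K) = -1*75 = -75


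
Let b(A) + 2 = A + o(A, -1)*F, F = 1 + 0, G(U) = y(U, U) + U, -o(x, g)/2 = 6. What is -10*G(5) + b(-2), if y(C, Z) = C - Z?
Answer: -66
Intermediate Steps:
o(x, g) = -12 (o(x, g) = -2*6 = -12)
G(U) = U (G(U) = (U - U) + U = 0 + U = U)
F = 1
b(A) = -14 + A (b(A) = -2 + (A - 12*1) = -2 + (A - 12) = -2 + (-12 + A) = -14 + A)
-10*G(5) + b(-2) = -10*5 + (-14 - 2) = -50 - 16 = -66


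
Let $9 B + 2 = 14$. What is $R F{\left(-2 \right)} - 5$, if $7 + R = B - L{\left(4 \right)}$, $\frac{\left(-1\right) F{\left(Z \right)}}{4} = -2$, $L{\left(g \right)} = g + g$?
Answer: $- \frac{343}{3} \approx -114.33$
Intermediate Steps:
$B = \frac{4}{3}$ ($B = - \frac{2}{9} + \frac{1}{9} \cdot 14 = - \frac{2}{9} + \frac{14}{9} = \frac{4}{3} \approx 1.3333$)
$L{\left(g \right)} = 2 g$
$F{\left(Z \right)} = 8$ ($F{\left(Z \right)} = \left(-4\right) \left(-2\right) = 8$)
$R = - \frac{41}{3}$ ($R = -7 + \left(\frac{4}{3} - 2 \cdot 4\right) = -7 + \left(\frac{4}{3} - 8\right) = -7 - \frac{20}{3} = - \frac{41}{3} \approx -13.667$)
$R F{\left(-2 \right)} - 5 = \left(- \frac{41}{3}\right) 8 - 5 = - \frac{328}{3} - 5 = - \frac{343}{3}$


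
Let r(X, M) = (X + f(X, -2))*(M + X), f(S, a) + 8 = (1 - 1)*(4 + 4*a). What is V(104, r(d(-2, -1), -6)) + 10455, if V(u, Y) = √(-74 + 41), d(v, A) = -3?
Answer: 10455 + I*√33 ≈ 10455.0 + 5.7446*I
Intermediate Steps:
f(S, a) = -8 (f(S, a) = -8 + (1 - 1)*(4 + 4*a) = -8 + 0*(4 + 4*a) = -8 + 0 = -8)
r(X, M) = (-8 + X)*(M + X) (r(X, M) = (X - 8)*(M + X) = (-8 + X)*(M + X))
V(u, Y) = I*√33 (V(u, Y) = √(-33) = I*√33)
V(104, r(d(-2, -1), -6)) + 10455 = I*√33 + 10455 = 10455 + I*√33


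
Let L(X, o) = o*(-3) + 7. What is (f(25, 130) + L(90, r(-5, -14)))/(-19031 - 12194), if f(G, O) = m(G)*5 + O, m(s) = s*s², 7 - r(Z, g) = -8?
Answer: -78217/31225 ≈ -2.5049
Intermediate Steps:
r(Z, g) = 15 (r(Z, g) = 7 - 1*(-8) = 7 + 8 = 15)
m(s) = s³
L(X, o) = 7 - 3*o (L(X, o) = -3*o + 7 = 7 - 3*o)
f(G, O) = O + 5*G³ (f(G, O) = G³*5 + O = 5*G³ + O = O + 5*G³)
(f(25, 130) + L(90, r(-5, -14)))/(-19031 - 12194) = ((130 + 5*25³) + (7 - 3*15))/(-19031 - 12194) = ((130 + 5*15625) + (7 - 45))/(-31225) = ((130 + 78125) - 38)*(-1/31225) = (78255 - 38)*(-1/31225) = 78217*(-1/31225) = -78217/31225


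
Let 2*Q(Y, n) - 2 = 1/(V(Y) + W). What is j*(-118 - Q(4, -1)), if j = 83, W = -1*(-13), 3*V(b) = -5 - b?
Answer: -197623/20 ≈ -9881.2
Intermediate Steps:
V(b) = -5/3 - b/3 (V(b) = (-5 - b)/3 = -5/3 - b/3)
W = 13
Q(Y, n) = 1 + 1/(2*(34/3 - Y/3)) (Q(Y, n) = 1 + 1/(2*((-5/3 - Y/3) + 13)) = 1 + 1/(2*(34/3 - Y/3)))
j*(-118 - Q(4, -1)) = 83*(-118 - (-71/2 + 4)/(-34 + 4)) = 83*(-118 - (-63)/((-30)*2)) = 83*(-118 - (-1)*(-63)/(30*2)) = 83*(-118 - 1*21/20) = 83*(-118 - 21/20) = 83*(-2381/20) = -197623/20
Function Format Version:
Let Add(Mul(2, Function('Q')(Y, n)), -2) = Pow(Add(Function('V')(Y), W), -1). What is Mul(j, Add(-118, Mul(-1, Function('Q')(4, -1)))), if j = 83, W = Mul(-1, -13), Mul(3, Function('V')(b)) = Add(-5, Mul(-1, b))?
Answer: Rational(-197623, 20) ≈ -9881.2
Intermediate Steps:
Function('V')(b) = Add(Rational(-5, 3), Mul(Rational(-1, 3), b)) (Function('V')(b) = Mul(Rational(1, 3), Add(-5, Mul(-1, b))) = Add(Rational(-5, 3), Mul(Rational(-1, 3), b)))
W = 13
Function('Q')(Y, n) = Add(1, Mul(Rational(1, 2), Pow(Add(Rational(34, 3), Mul(Rational(-1, 3), Y)), -1))) (Function('Q')(Y, n) = Add(1, Mul(Rational(1, 2), Pow(Add(Add(Rational(-5, 3), Mul(Rational(-1, 3), Y)), 13), -1))) = Add(1, Mul(Rational(1, 2), Pow(Add(Rational(34, 3), Mul(Rational(-1, 3), Y)), -1))))
Mul(j, Add(-118, Mul(-1, Function('Q')(4, -1)))) = Mul(83, Add(-118, Mul(-1, Mul(Pow(Add(-34, 4), -1), Add(Rational(-71, 2), 4))))) = Mul(83, Add(-118, Mul(-1, Mul(Pow(-30, -1), Rational(-63, 2))))) = Mul(83, Add(-118, Mul(-1, Mul(Rational(-1, 30), Rational(-63, 2))))) = Mul(83, Add(-118, Mul(-1, Rational(21, 20)))) = Mul(83, Add(-118, Rational(-21, 20))) = Mul(83, Rational(-2381, 20)) = Rational(-197623, 20)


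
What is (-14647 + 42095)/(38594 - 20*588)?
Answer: 13724/13417 ≈ 1.0229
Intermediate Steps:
(-14647 + 42095)/(38594 - 20*588) = 27448/(38594 - 11760) = 27448/26834 = 27448*(1/26834) = 13724/13417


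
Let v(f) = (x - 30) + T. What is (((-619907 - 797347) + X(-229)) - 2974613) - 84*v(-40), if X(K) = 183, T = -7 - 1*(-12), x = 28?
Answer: -4391936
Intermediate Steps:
T = 5 (T = -7 + 12 = 5)
v(f) = 3 (v(f) = (28 - 30) + 5 = -2 + 5 = 3)
(((-619907 - 797347) + X(-229)) - 2974613) - 84*v(-40) = (((-619907 - 797347) + 183) - 2974613) - 84*3 = ((-1417254 + 183) - 2974613) - 252 = (-1417071 - 2974613) - 252 = -4391684 - 252 = -4391936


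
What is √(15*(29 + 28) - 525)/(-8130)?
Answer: -√330/8130 ≈ -0.0022344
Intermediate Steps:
√(15*(29 + 28) - 525)/(-8130) = √(15*57 - 525)*(-1/8130) = √(855 - 525)*(-1/8130) = √330*(-1/8130) = -√330/8130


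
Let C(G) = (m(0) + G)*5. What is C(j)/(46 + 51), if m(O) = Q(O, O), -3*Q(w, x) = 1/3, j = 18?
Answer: 805/873 ≈ 0.92211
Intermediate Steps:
Q(w, x) = -⅑ (Q(w, x) = -⅓/3 = -⅓*⅓ = -⅑)
m(O) = -⅑
C(G) = -5/9 + 5*G (C(G) = (-⅑ + G)*5 = -5/9 + 5*G)
C(j)/(46 + 51) = (-5/9 + 5*18)/(46 + 51) = (-5/9 + 90)/97 = (1/97)*(805/9) = 805/873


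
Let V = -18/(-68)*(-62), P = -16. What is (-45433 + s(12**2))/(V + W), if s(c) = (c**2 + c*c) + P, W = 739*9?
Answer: -67609/112788 ≈ -0.59943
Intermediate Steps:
V = -279/17 (V = -18*(-1/68)*(-62) = (9/34)*(-62) = -279/17 ≈ -16.412)
W = 6651
s(c) = -16 + 2*c**2 (s(c) = (c**2 + c*c) - 16 = (c**2 + c**2) - 16 = 2*c**2 - 16 = -16 + 2*c**2)
(-45433 + s(12**2))/(V + W) = (-45433 + (-16 + 2*(12**2)**2))/(-279/17 + 6651) = (-45433 + (-16 + 2*144**2))/(112788/17) = (-45433 + (-16 + 2*20736))*(17/112788) = (-45433 + (-16 + 41472))*(17/112788) = (-45433 + 41456)*(17/112788) = -3977*17/112788 = -67609/112788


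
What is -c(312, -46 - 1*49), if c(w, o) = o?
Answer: 95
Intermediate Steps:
-c(312, -46 - 1*49) = -(-46 - 1*49) = -(-46 - 49) = -1*(-95) = 95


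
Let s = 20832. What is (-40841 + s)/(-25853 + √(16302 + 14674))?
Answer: 20009/25677 ≈ 0.77926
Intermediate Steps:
(-40841 + s)/(-25853 + √(16302 + 14674)) = (-40841 + 20832)/(-25853 + √(16302 + 14674)) = -20009/(-25853 + √30976) = -20009/(-25853 + 176) = -20009/(-25677) = -20009*(-1/25677) = 20009/25677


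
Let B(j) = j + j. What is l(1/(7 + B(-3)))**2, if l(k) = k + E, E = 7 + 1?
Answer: 81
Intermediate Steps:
B(j) = 2*j
E = 8
l(k) = 8 + k (l(k) = k + 8 = 8 + k)
l(1/(7 + B(-3)))**2 = (8 + 1/(7 + 2*(-3)))**2 = (8 + 1/(7 - 6))**2 = (8 + 1/1)**2 = (8 + 1)**2 = 9**2 = 81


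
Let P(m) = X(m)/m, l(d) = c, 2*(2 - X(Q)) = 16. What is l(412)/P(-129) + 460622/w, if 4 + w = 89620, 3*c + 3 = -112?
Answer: -12232983/14936 ≈ -819.03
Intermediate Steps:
c = -115/3 (c = -1 + (⅓)*(-112) = -1 - 112/3 = -115/3 ≈ -38.333)
X(Q) = -6 (X(Q) = 2 - ½*16 = 2 - 8 = -6)
l(d) = -115/3
w = 89616 (w = -4 + 89620 = 89616)
P(m) = -6/m
l(412)/P(-129) + 460622/w = -115/(3*((-6/(-129)))) + 460622/89616 = -115/(3*((-6*(-1/129)))) + 460622*(1/89616) = -115/(3*2/43) + 230311/44808 = -115/3*43/2 + 230311/44808 = -4945/6 + 230311/44808 = -12232983/14936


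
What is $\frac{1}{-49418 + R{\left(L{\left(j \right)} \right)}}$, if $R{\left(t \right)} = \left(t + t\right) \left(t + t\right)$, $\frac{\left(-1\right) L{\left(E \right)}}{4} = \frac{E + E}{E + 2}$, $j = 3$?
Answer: $- \frac{25}{1233146} \approx -2.0273 \cdot 10^{-5}$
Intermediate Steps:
$L{\left(E \right)} = - \frac{8 E}{2 + E}$ ($L{\left(E \right)} = - 4 \frac{E + E}{E + 2} = - 4 \frac{2 E}{2 + E} = - \frac{8 E}{2 + E}$)
$R{\left(t \right)} = 4 t^{2}$ ($R{\left(t \right)} = 2 t 2 t = 4 t^{2}$)
$\frac{1}{-49418 + R{\left(L{\left(j \right)} \right)}} = \frac{1}{-49418 + 4 \left(\left(-8\right) 3 \frac{1}{2 + 3}\right)^{2}} = \frac{1}{-49418 + 4 \left(\left(-8\right) 3 \cdot \frac{1}{5}\right)^{2}} = \frac{1}{-49418 + 4 \left(- \frac{24}{5}\right)^{2}} = \frac{1}{-49418 + 4 \cdot \frac{576}{25}} = \frac{1}{-49418 + \frac{2304}{25}} = \frac{1}{- \frac{1233146}{25}} = - \frac{25}{1233146}$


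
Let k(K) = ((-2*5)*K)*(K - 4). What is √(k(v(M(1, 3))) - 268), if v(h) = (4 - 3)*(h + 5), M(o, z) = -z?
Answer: 2*I*√57 ≈ 15.1*I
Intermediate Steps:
v(h) = 5 + h (v(h) = 1*(5 + h) = 5 + h)
k(K) = -10*K*(-4 + K) (k(K) = (-10*K)*(-4 + K) = -10*K*(-4 + K))
√(k(v(M(1, 3))) - 268) = √(10*(5 - 1*3)*(4 - (5 - 1*3)) - 268) = √(10*(5 - 3)*(4 - (5 - 3)) - 268) = √(10*2*(4 - 1*2) - 268) = √(10*2*(4 - 2) - 268) = √(10*2*2 - 268) = √(40 - 268) = √(-228) = 2*I*√57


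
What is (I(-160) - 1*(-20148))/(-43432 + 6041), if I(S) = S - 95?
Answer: -19893/37391 ≈ -0.53203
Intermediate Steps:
I(S) = -95 + S
(I(-160) - 1*(-20148))/(-43432 + 6041) = ((-95 - 160) - 1*(-20148))/(-43432 + 6041) = (-255 + 20148)/(-37391) = 19893*(-1/37391) = -19893/37391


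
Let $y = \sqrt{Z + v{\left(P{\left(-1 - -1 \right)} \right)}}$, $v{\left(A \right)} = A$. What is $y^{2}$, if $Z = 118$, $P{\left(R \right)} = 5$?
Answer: $123$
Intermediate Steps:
$y = \sqrt{123}$ ($y = \sqrt{118 + 5} = \sqrt{123} \approx 11.091$)
$y^{2} = \left(\sqrt{123}\right)^{2} = 123$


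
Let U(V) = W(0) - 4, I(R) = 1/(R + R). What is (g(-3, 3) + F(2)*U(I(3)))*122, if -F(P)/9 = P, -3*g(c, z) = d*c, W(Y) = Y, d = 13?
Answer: 10370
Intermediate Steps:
I(R) = 1/(2*R)
g(c, z) = -13*c/3
U(V) = -4 (U(V) = 0 - 4 = -4)
F(P) = -9*P
(g(-3, 3) + F(2)*U(I(3)))*122 = (-13/3*(-3) - 9*2*(-4))*122 = (13 - 18*(-4))*122 = (13 + 72)*122 = 85*122 = 10370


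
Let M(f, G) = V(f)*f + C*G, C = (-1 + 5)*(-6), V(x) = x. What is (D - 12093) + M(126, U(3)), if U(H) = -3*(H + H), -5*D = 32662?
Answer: -11587/5 ≈ -2317.4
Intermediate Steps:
D = -32662/5 (D = -⅕*32662 = -32662/5 ≈ -6532.4)
U(H) = -6*H
C = -24 (C = 4*(-6) = -24)
M(f, G) = f² - 24*G (M(f, G) = f*f - 24*G = f² - 24*G)
(D - 12093) + M(126, U(3)) = (-32662/5 - 12093) + (126² - (-144)*3) = -93127/5 + (15876 - 24*(-18)) = -93127/5 + (15876 + 432) = -93127/5 + 16308 = -11587/5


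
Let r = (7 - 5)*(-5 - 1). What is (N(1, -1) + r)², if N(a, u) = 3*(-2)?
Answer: 324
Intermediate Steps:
N(a, u) = -6
r = -12 (r = 2*(-6) = -12)
(N(1, -1) + r)² = (-6 - 12)² = (-18)² = 324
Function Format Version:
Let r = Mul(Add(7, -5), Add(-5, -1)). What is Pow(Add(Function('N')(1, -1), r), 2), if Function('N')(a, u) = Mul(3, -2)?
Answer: 324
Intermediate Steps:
Function('N')(a, u) = -6
r = -12 (r = Mul(2, -6) = -12)
Pow(Add(Function('N')(1, -1), r), 2) = Pow(Add(-6, -12), 2) = Pow(-18, 2) = 324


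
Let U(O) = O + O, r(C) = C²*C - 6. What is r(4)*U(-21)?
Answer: -2436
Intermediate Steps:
r(C) = -6 + C³ (r(C) = C³ - 6 = -6 + C³)
U(O) = 2*O
r(4)*U(-21) = (-6 + 4³)*(2*(-21)) = (-6 + 64)*(-42) = 58*(-42) = -2436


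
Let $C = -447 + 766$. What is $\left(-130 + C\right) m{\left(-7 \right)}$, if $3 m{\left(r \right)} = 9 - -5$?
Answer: $882$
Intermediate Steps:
$m{\left(r \right)} = \frac{14}{3}$ ($m{\left(r \right)} = \frac{9 - -5}{3} = \frac{9 + 5}{3} = \frac{1}{3} \cdot 14 = \frac{14}{3}$)
$C = 319$
$\left(-130 + C\right) m{\left(-7 \right)} = \left(-130 + 319\right) \frac{14}{3} = 189 \cdot \frac{14}{3} = 882$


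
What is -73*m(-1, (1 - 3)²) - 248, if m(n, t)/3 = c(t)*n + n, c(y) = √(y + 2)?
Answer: -29 + 219*√6 ≈ 507.44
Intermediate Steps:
c(y) = √(2 + y)
m(n, t) = 3*n + 3*n*√(2 + t) (m(n, t) = 3*(√(2 + t)*n + n) = 3*(n*√(2 + t) + n) = 3*(n + n*√(2 + t)) = 3*n + 3*n*√(2 + t))
-73*m(-1, (1 - 3)²) - 248 = -219*(-1)*(1 + √(2 + (1 - 3)²)) - 248 = -219*(-1)*(1 + √(2 + (-2)²)) - 248 = -219*(-1)*(1 + √(2 + 4)) - 248 = -219*(-1)*(1 + √6) - 248 = -73*(-3 - 3*√6) - 248 = (219 + 219*√6) - 248 = -29 + 219*√6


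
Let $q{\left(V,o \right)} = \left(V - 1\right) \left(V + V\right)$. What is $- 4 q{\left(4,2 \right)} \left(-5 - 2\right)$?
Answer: $672$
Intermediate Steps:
$q{\left(V,o \right)} = 2 V \left(-1 + V\right)$ ($q{\left(V,o \right)} = \left(-1 + V\right) 2 V = 2 V \left(-1 + V\right)$)
$- 4 q{\left(4,2 \right)} \left(-5 - 2\right) = - 4 \cdot 2 \cdot 4 \left(-1 + 4\right) \left(-5 - 2\right) = - 4 \cdot 2 \cdot 4 \cdot 3 \left(-7\right) = \left(-4\right) 24 \left(-7\right) = \left(-96\right) \left(-7\right) = 672$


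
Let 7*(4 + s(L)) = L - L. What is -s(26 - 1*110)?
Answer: 4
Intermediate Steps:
s(L) = -4 (s(L) = -4 + (L - L)/7 = -4 + (⅐)*0 = -4 + 0 = -4)
-s(26 - 1*110) = -1*(-4) = 4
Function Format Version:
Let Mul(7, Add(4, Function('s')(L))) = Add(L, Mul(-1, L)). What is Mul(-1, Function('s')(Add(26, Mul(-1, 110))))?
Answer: 4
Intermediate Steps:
Function('s')(L) = -4 (Function('s')(L) = Add(-4, Mul(Rational(1, 7), Add(L, Mul(-1, L)))) = Add(-4, Mul(Rational(1, 7), 0)) = Add(-4, 0) = -4)
Mul(-1, Function('s')(Add(26, Mul(-1, 110)))) = Mul(-1, -4) = 4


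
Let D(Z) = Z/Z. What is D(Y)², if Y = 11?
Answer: 1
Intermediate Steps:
D(Z) = 1
D(Y)² = 1² = 1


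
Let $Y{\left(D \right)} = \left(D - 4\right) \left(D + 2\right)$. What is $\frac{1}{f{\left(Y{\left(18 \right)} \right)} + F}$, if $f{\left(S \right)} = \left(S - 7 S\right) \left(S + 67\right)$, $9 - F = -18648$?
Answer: $- \frac{1}{564303} \approx -1.7721 \cdot 10^{-6}$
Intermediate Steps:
$Y{\left(D \right)} = \left(-4 + D\right) \left(2 + D\right)$
$F = 18657$ ($F = 9 - -18648 = 9 + 18648 = 18657$)
$f{\left(S \right)} = - 6 S \left(67 + S\right)$
$\frac{1}{f{\left(Y{\left(18 \right)} \right)} + F} = \frac{1}{- 6 \left(-8 + 18^{2} - 36\right) \left(67 - \left(44 - 324\right)\right) + 18657} = \frac{1}{- 6 \left(-8 + 324 - 36\right) \left(67 - -280\right) + 18657} = \frac{1}{\left(-6\right) 280 \left(67 + 280\right) + 18657} = \frac{1}{\left(-6\right) 280 \cdot 347 + 18657} = \frac{1}{-582960 + 18657} = \frac{1}{-564303} = - \frac{1}{564303}$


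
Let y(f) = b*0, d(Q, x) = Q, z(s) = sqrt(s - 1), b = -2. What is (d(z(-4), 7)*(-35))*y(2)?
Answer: 0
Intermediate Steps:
z(s) = sqrt(-1 + s)
y(f) = 0 (y(f) = -2*0 = 0)
(d(z(-4), 7)*(-35))*y(2) = (sqrt(-1 - 4)*(-35))*0 = (sqrt(-5)*(-35))*0 = ((I*sqrt(5))*(-35))*0 = -35*I*sqrt(5)*0 = 0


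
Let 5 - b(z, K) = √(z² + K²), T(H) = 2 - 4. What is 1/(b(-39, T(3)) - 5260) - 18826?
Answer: -103970351251/5522700 + √61/5522700 ≈ -18826.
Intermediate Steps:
T(H) = -2
b(z, K) = 5 - √(K² + z²) (b(z, K) = 5 - √(z² + K²) = 5 - √(K² + z²))
1/(b(-39, T(3)) - 5260) - 18826 = 1/((5 - √((-2)² + (-39)²)) - 5260) - 18826 = 1/((5 - √(4 + 1521)) - 5260) - 18826 = 1/((5 - √1525) - 5260) - 18826 = 1/((5 - 5*√61) - 5260) - 18826 = 1/(-5255 - 5*√61) - 18826 = -18826 + 1/(-5255 - 5*√61)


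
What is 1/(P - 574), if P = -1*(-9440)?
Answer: 1/8866 ≈ 0.00011279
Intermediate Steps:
P = 9440
1/(P - 574) = 1/(9440 - 574) = 1/8866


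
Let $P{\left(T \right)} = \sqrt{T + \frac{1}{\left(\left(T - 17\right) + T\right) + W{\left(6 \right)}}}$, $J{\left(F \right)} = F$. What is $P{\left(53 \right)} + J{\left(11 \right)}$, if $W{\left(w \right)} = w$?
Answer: $11 + \frac{2 \sqrt{119605}}{95} \approx 18.281$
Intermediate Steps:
$P{\left(T \right)} = \sqrt{T + \frac{1}{-11 + 2 T}}$ ($P{\left(T \right)} = \sqrt{T + \frac{1}{\left(\left(T - 17\right) + T\right) + 6}} = \sqrt{T + \frac{1}{\left(\left(-17 + T\right) + T\right) + 6}} = \sqrt{T + \frac{1}{\left(-17 + 2 T\right) + 6}} = \sqrt{T + \frac{1}{-11 + 2 T}}$)
$P{\left(53 \right)} + J{\left(11 \right)} = \sqrt{\frac{1 + 53 \left(-11 + 2 \cdot 53\right)}{-11 + 2 \cdot 53}} + 11 = \sqrt{\frac{1 + 53 \left(-11 + 106\right)}{-11 + 106}} + 11 = \sqrt{\frac{1 + 53 \cdot 95}{95}} + 11 = \sqrt{\frac{1 + 5035}{95}} + 11 = \sqrt{\frac{1}{95} \cdot 5036} + 11 = \sqrt{\frac{5036}{95}} + 11 = \frac{2 \sqrt{119605}}{95} + 11 = 11 + \frac{2 \sqrt{119605}}{95}$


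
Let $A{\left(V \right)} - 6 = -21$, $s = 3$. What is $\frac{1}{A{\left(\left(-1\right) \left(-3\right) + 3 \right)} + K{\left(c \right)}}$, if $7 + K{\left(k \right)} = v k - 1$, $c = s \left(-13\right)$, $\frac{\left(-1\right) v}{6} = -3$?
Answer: $- \frac{1}{725} \approx -0.0013793$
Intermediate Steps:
$v = 18$ ($v = \left(-6\right) \left(-3\right) = 18$)
$A{\left(V \right)} = -15$ ($A{\left(V \right)} = 6 - 21 = -15$)
$c = -39$ ($c = 3 \left(-13\right) = -39$)
$K{\left(k \right)} = -8 + 18 k$ ($K{\left(k \right)} = -7 + \left(18 k - 1\right) = -7 + \left(-1 + 18 k\right) = -8 + 18 k$)
$\frac{1}{A{\left(\left(-1\right) \left(-3\right) + 3 \right)} + K{\left(c \right)}} = \frac{1}{-15 + \left(-8 + 18 \left(-39\right)\right)} = \frac{1}{-15 - 710} = \frac{1}{-725} = - \frac{1}{725}$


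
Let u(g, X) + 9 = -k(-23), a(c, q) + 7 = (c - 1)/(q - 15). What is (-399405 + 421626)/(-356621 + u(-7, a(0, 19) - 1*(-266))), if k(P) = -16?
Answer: -22221/356614 ≈ -0.062311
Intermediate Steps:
a(c, q) = -7 + (-1 + c)/(-15 + q) (a(c, q) = -7 + (c - 1)/(q - 15) = -7 + (-1 + c)/(-15 + q))
u(g, X) = 7 (u(g, X) = -9 - 1*(-16) = -9 + 16 = 7)
(-399405 + 421626)/(-356621 + u(-7, a(0, 19) - 1*(-266))) = (-399405 + 421626)/(-356621 + 7) = 22221/(-356614) = 22221*(-1/356614) = -22221/356614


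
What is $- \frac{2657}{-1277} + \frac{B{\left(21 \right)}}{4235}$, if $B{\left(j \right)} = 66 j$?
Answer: $\frac{169121}{70235} \approx 2.4079$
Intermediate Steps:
$- \frac{2657}{-1277} + \frac{B{\left(21 \right)}}{4235} = - \frac{2657}{-1277} + \frac{66 \cdot 21}{4235} = \left(-2657\right) \left(- \frac{1}{1277}\right) + 1386 \cdot \frac{1}{4235} = \frac{2657}{1277} + \frac{18}{55} = \frac{169121}{70235}$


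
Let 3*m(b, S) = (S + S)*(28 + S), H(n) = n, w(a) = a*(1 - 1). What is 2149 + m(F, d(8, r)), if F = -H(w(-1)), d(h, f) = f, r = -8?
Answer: 6127/3 ≈ 2042.3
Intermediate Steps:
w(a) = 0 (w(a) = a*0 = 0)
F = 0 (F = -1*0 = 0)
m(b, S) = 2*S*(28 + S)/3 (m(b, S) = ((S + S)*(28 + S))/3 = ((2*S)*(28 + S))/3 = (2*S*(28 + S))/3 = 2*S*(28 + S)/3)
2149 + m(F, d(8, r)) = 2149 + (⅔)*(-8)*(28 - 8) = 2149 + (⅔)*(-8)*20 = 2149 - 320/3 = 6127/3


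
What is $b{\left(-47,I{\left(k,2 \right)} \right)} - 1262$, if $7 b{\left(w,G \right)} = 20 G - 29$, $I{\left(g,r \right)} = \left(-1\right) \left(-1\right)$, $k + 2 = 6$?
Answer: $- \frac{8843}{7} \approx -1263.3$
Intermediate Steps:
$k = 4$ ($k = -2 + 6 = 4$)
$I{\left(g,r \right)} = 1$
$b{\left(w,G \right)} = - \frac{29}{7} + \frac{20 G}{7}$ ($b{\left(w,G \right)} = \frac{20 G - 29}{7} = \frac{-29 + 20 G}{7} = - \frac{29}{7} + \frac{20 G}{7}$)
$b{\left(-47,I{\left(k,2 \right)} \right)} - 1262 = \left(- \frac{29}{7} + \frac{20}{7} \cdot 1\right) - 1262 = \left(- \frac{29}{7} + \frac{20}{7}\right) - 1262 = - \frac{9}{7} - 1262 = - \frac{8843}{7}$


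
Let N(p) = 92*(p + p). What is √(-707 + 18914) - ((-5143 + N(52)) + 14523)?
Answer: -18948 + 51*√7 ≈ -18813.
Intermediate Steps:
N(p) = 184*p (N(p) = 92*(2*p) = 184*p)
√(-707 + 18914) - ((-5143 + N(52)) + 14523) = √(-707 + 18914) - ((-5143 + 184*52) + 14523) = √18207 - ((-5143 + 9568) + 14523) = 51*√7 - (4425 + 14523) = 51*√7 - 1*18948 = 51*√7 - 18948 = -18948 + 51*√7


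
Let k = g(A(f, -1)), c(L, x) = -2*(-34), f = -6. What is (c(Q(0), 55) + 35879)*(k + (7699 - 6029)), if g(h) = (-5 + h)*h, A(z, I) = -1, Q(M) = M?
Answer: 60247172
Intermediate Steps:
c(L, x) = 68
g(h) = h*(-5 + h)
k = 6 (k = -(-5 - 1) = -1*(-6) = 6)
(c(Q(0), 55) + 35879)*(k + (7699 - 6029)) = (68 + 35879)*(6 + (7699 - 6029)) = 35947*(6 + 1670) = 35947*1676 = 60247172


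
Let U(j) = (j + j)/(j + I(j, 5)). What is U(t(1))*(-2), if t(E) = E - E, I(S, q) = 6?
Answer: 0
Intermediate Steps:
t(E) = 0
U(j) = 2*j/(6 + j) (U(j) = (j + j)/(j + 6) = (2*j)/(6 + j) = 2*j/(6 + j))
U(t(1))*(-2) = (2*0/(6 + 0))*(-2) = (2*0/6)*(-2) = (2*0*(1/6))*(-2) = 0*(-2) = 0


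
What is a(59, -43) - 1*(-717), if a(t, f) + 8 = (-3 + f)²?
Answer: 2825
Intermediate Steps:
a(t, f) = -8 + (-3 + f)²
a(59, -43) - 1*(-717) = (-8 + (-3 - 43)²) - 1*(-717) = (-8 + (-46)²) + 717 = (-8 + 2116) + 717 = 2108 + 717 = 2825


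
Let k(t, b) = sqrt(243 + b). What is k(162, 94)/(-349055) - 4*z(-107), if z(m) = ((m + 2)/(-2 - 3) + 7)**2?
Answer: -3136 - sqrt(337)/349055 ≈ -3136.0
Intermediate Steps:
z(m) = (33/5 - m/5)**2 (z(m) = ((2 + m)/(-5) + 7)**2 = ((2 + m)*(-1/5) + 7)**2 = ((-2/5 - m/5) + 7)**2 = (33/5 - m/5)**2)
k(162, 94)/(-349055) - 4*z(-107) = sqrt(243 + 94)/(-349055) - 4*(-33 - 107)**2/25 = sqrt(337)*(-1/349055) - 4*(1/25)*(-140)**2 = -sqrt(337)/349055 - 4*(1/25)*19600 = -sqrt(337)/349055 - 4*784 = -sqrt(337)/349055 - 1*3136 = -sqrt(337)/349055 - 3136 = -3136 - sqrt(337)/349055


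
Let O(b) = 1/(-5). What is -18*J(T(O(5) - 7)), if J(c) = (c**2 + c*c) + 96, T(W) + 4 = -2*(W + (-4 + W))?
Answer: -1011456/25 ≈ -40458.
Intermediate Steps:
O(b) = -1/5
T(W) = 4 - 4*W (T(W) = -4 - 2*(W + (-4 + W)) = -4 - 2*(-4 + 2*W) = -4 + (8 - 4*W) = 4 - 4*W)
J(c) = 96 + 2*c**2 (J(c) = (c**2 + c**2) + 96 = 2*c**2 + 96 = 96 + 2*c**2)
-18*J(T(O(5) - 7)) = -18*(96 + 2*(4 - 4*(-1/5 - 7))**2) = -18*(96 + 2*(4 - 4*(-36/5))**2) = -18*(96 + 2*(4 + 144/5)**2) = -18*(96 + 2*(164/5)**2) = -18*(96 + 2*(26896/25)) = -18*(96 + 53792/25) = -18*56192/25 = -1011456/25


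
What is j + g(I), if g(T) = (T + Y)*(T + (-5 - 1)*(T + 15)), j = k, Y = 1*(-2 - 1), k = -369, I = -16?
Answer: -179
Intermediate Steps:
Y = -3 (Y = 1*(-3) = -3)
j = -369
g(T) = (-90 - 5*T)*(-3 + T) (g(T) = (T - 3)*(T + (-5 - 1)*(T + 15)) = (-3 + T)*(T - 6*(15 + T)) = (-3 + T)*(T + (-90 - 6*T)) = (-3 + T)*(-90 - 5*T) = (-90 - 5*T)*(-3 + T))
j + g(I) = -369 + (270 - 75*(-16) - 5*(-16)**2) = -369 + (270 + 1200 - 5*256) = -369 + (270 + 1200 - 1280) = -369 + 190 = -179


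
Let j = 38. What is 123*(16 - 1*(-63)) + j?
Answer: 9755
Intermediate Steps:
123*(16 - 1*(-63)) + j = 123*(16 - 1*(-63)) + 38 = 123*(16 + 63) + 38 = 123*79 + 38 = 9717 + 38 = 9755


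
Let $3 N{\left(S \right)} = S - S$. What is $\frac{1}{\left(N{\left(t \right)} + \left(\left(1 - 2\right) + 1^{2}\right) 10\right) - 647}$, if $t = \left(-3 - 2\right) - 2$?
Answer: $- \frac{1}{647} \approx -0.0015456$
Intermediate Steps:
$t = -7$ ($t = -5 - 2 = -7$)
$N{\left(S \right)} = 0$ ($N{\left(S \right)} = \frac{S - S}{3} = \frac{1}{3} \cdot 0 = 0$)
$\frac{1}{\left(N{\left(t \right)} + \left(\left(1 - 2\right) + 1^{2}\right) 10\right) - 647} = \frac{1}{\left(0 + \left(\left(1 - 2\right) + 1^{2}\right) 10\right) - 647} = \frac{1}{\left(0 + \left(-1 + 1\right) 10\right) - 647} = \frac{1}{\left(0 + 0 \cdot 10\right) - 647} = \frac{1}{\left(0 + 0\right) - 647} = \frac{1}{0 - 647} = \frac{1}{-647} = - \frac{1}{647}$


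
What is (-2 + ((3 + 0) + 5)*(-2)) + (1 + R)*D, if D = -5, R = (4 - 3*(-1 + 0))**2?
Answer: -268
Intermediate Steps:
R = 49 (R = (4 - 3*(-1))**2 = (4 + 3)**2 = 7**2 = 49)
(-2 + ((3 + 0) + 5)*(-2)) + (1 + R)*D = (-2 + ((3 + 0) + 5)*(-2)) + (1 + 49)*(-5) = (-2 + (3 + 5)*(-2)) + 50*(-5) = (-2 + 8*(-2)) - 250 = (-2 - 16) - 250 = -18 - 250 = -268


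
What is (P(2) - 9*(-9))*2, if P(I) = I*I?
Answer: 170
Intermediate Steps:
P(I) = I²
(P(2) - 9*(-9))*2 = (2² - 9*(-9))*2 = (4 + 81)*2 = 85*2 = 170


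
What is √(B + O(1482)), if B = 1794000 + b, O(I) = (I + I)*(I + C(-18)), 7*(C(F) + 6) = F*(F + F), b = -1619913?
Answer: 3*√26260367/7 ≈ 2196.2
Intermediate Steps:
C(F) = -6 + 2*F²/7 (C(F) = -6 + (F*(F + F))/7 = -6 + (F*(2*F))/7 = -6 + (2*F²)/7 = -6 + 2*F²/7)
O(I) = 2*I*(606/7 + I) (O(I) = (I + I)*(I + (-6 + (2/7)*(-18)²)) = (2*I)*(I + (-6 + (2/7)*324)) = (2*I)*(I + (-6 + 648/7)) = (2*I)*(I + 606/7) = (2*I)*(606/7 + I) = 2*I*(606/7 + I))
B = 174087 (B = 1794000 - 1619913 = 174087)
√(B + O(1482)) = √(174087 + (2/7)*1482*(606 + 7*1482)) = √(174087 + (2/7)*1482*(606 + 10374)) = √(174087 + (2/7)*1482*10980) = √(174087 + 32544720/7) = √(33763329/7) = 3*√26260367/7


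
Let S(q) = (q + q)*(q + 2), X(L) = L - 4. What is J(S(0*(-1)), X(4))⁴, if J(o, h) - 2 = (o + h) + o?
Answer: 16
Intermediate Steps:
X(L) = -4 + L
S(q) = 2*q*(2 + q) (S(q) = (2*q)*(2 + q) = 2*q*(2 + q))
J(o, h) = 2 + h + 2*o (J(o, h) = 2 + ((o + h) + o) = 2 + ((h + o) + o) = 2 + (h + 2*o) = 2 + h + 2*o)
J(S(0*(-1)), X(4))⁴ = (2 + (-4 + 4) + 2*(2*(0*(-1))*(2 + 0*(-1))))⁴ = (2 + 0 + 2*(2*0*(2 + 0)))⁴ = (2 + 0 + 2*(2*0*2))⁴ = (2 + 0 + 2*0)⁴ = (2 + 0 + 0)⁴ = 2⁴ = 16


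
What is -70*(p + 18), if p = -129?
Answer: 7770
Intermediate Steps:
-70*(p + 18) = -70*(-129 + 18) = -70*(-111) = 7770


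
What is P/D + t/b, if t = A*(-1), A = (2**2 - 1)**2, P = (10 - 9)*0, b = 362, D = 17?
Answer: -9/362 ≈ -0.024862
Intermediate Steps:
P = 0 (P = 1*0 = 0)
A = 9 (A = (4 - 1)**2 = 3**2 = 9)
t = -9 (t = 9*(-1) = -9)
P/D + t/b = 0/17 - 9/362 = 0*(1/17) - 9*1/362 = 0 - 9/362 = -9/362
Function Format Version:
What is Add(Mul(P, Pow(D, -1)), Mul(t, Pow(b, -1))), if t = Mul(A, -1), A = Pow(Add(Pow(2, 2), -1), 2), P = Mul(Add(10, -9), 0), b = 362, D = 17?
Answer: Rational(-9, 362) ≈ -0.024862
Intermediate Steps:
P = 0 (P = Mul(1, 0) = 0)
A = 9 (A = Pow(Add(4, -1), 2) = Pow(3, 2) = 9)
t = -9 (t = Mul(9, -1) = -9)
Add(Mul(P, Pow(D, -1)), Mul(t, Pow(b, -1))) = Add(Mul(0, Pow(17, -1)), Mul(-9, Pow(362, -1))) = Add(Mul(0, Rational(1, 17)), Mul(-9, Rational(1, 362))) = Add(0, Rational(-9, 362)) = Rational(-9, 362)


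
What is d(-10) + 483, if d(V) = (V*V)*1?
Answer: 583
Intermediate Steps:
d(V) = V² (d(V) = V²*1 = V²)
d(-10) + 483 = (-10)² + 483 = 100 + 483 = 583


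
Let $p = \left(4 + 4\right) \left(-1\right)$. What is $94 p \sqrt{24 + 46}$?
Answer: $- 752 \sqrt{70} \approx -6291.7$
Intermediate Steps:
$p = -8$ ($p = 8 \left(-1\right) = -8$)
$94 p \sqrt{24 + 46} = 94 \left(-8\right) \sqrt{24 + 46} = - 752 \sqrt{70}$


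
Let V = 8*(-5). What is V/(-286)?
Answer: 20/143 ≈ 0.13986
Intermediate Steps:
V = -40
V/(-286) = -40/(-286) = -1/286*(-40) = 20/143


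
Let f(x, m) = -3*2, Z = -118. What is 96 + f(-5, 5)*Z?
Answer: 804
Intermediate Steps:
f(x, m) = -6
96 + f(-5, 5)*Z = 96 - 6*(-118) = 96 + 708 = 804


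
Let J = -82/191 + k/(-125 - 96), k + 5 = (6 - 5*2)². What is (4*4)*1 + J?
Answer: 655153/42211 ≈ 15.521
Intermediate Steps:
k = 11 (k = -5 + (6 - 5*2)² = -5 + (6 - 10)² = -5 + (-4)² = -5 + 16 = 11)
J = -20223/42211 (J = -82/191 + 11/(-125 - 96) = -82*1/191 + 11/(-221) = -82/191 + 11*(-1/221) = -82/191 - 11/221 = -20223/42211 ≈ -0.47909)
(4*4)*1 + J = (4*4)*1 - 20223/42211 = 16*1 - 20223/42211 = 16 - 20223/42211 = 655153/42211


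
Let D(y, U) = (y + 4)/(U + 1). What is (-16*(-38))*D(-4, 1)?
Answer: 0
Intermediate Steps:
D(y, U) = (4 + y)/(1 + U)
(-16*(-38))*D(-4, 1) = (-16*(-38))*((4 - 4)/(1 + 1)) = 608*(0/2) = 608*((½)*0) = 608*0 = 0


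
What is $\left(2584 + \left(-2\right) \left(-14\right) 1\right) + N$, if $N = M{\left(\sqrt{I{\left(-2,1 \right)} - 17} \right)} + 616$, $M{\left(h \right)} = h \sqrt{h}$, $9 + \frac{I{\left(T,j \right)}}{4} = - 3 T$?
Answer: $3228 + 29^{\frac{3}{4}} i^{\frac{3}{2}} \approx 3219.2 + 8.8366 i$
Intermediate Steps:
$I{\left(T,j \right)} = -36 - 12 T$ ($I{\left(T,j \right)} = -36 + 4 \left(- 3 T\right) = -36 - 12 T$)
$M{\left(h \right)} = h^{\frac{3}{2}}$
$N = 616 + 29^{\frac{3}{4}} i^{\frac{3}{2}}$ ($N = \left(\sqrt{\left(-36 - -24\right) - 17}\right)^{\frac{3}{2}} + 616 = \left(\sqrt{\left(-36 + 24\right) - 17}\right)^{\frac{3}{2}} + 616 = \left(\sqrt{-12 - 17}\right)^{\frac{3}{2}} + 616 = \left(\sqrt{-29}\right)^{\frac{3}{2}} + 616 = \left(i \sqrt{29}\right)^{\frac{3}{2}} + 616 = 29^{\frac{3}{4}} i^{\frac{3}{2}} + 616 = 616 + 29^{\frac{3}{4}} i^{\frac{3}{2}} \approx 607.16 + 8.8366 i$)
$\left(2584 + \left(-2\right) \left(-14\right) 1\right) + N = \left(2584 + \left(-2\right) \left(-14\right) 1\right) + \left(616 + 29^{\frac{3}{4}} i^{\frac{3}{2}}\right) = \left(2584 + 28 \cdot 1\right) + \left(616 + 29^{\frac{3}{4}} i^{\frac{3}{2}}\right) = \left(2584 + 28\right) + \left(616 + 29^{\frac{3}{4}} i^{\frac{3}{2}}\right) = 2612 + \left(616 + 29^{\frac{3}{4}} i^{\frac{3}{2}}\right) = 3228 + 29^{\frac{3}{4}} i^{\frac{3}{2}}$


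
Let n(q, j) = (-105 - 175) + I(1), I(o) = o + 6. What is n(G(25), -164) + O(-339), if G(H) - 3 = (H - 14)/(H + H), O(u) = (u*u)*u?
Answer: -38958492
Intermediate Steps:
I(o) = 6 + o
O(u) = u³ (O(u) = u²*u = u³)
G(H) = 3 + (-14 + H)/(2*H) (G(H) = 3 + (H - 14)/(H + H) = 3 + (-14 + H)/((2*H)) = 3 + (-14 + H)*(1/(2*H)) = 3 + (-14 + H)/(2*H))
n(q, j) = -273 (n(q, j) = (-105 - 175) + (6 + 1) = -280 + 7 = -273)
n(G(25), -164) + O(-339) = -273 + (-339)³ = -273 - 38958219 = -38958492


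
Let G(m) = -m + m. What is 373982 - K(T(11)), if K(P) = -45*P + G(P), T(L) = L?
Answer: 374477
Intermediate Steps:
G(m) = 0
K(P) = -45*P (K(P) = -45*P + 0 = -45*P)
373982 - K(T(11)) = 373982 - (-45)*11 = 373982 - 1*(-495) = 373982 + 495 = 374477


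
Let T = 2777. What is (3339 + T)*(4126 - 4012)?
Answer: 697224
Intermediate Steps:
(3339 + T)*(4126 - 4012) = (3339 + 2777)*(4126 - 4012) = 6116*114 = 697224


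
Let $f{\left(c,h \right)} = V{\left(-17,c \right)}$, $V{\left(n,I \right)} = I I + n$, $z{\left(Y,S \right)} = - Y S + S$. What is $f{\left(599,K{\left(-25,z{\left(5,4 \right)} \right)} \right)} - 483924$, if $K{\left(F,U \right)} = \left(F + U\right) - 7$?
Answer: $-125140$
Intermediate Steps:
$z{\left(Y,S \right)} = S - S Y$ ($z{\left(Y,S \right)} = - S Y + S = S - S Y$)
$K{\left(F,U \right)} = -7 + F + U$
$V{\left(n,I \right)} = n + I^{2}$ ($V{\left(n,I \right)} = I^{2} + n = n + I^{2}$)
$f{\left(c,h \right)} = -17 + c^{2}$
$f{\left(599,K{\left(-25,z{\left(5,4 \right)} \right)} \right)} - 483924 = \left(-17 + 599^{2}\right) - 483924 = \left(-17 + 358801\right) - 483924 = 358784 - 483924 = -125140$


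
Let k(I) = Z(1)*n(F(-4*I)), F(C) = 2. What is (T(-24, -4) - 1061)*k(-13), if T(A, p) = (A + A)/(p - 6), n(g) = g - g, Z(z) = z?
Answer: 0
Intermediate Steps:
n(g) = 0
T(A, p) = 2*A/(-6 + p) (T(A, p) = (2*A)/(-6 + p) = 2*A/(-6 + p))
k(I) = 0 (k(I) = 1*0 = 0)
(T(-24, -4) - 1061)*k(-13) = (2*(-24)/(-6 - 4) - 1061)*0 = (2*(-24)/(-10) - 1061)*0 = (2*(-24)*(-⅒) - 1061)*0 = (24/5 - 1061)*0 = -5281/5*0 = 0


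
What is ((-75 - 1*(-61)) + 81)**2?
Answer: 4489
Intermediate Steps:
((-75 - 1*(-61)) + 81)**2 = ((-75 + 61) + 81)**2 = (-14 + 81)**2 = 67**2 = 4489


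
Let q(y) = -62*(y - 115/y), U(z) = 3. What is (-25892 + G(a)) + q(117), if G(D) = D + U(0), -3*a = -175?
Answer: -3863776/117 ≈ -33024.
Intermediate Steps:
a = 175/3 (a = -⅓*(-175) = 175/3 ≈ 58.333)
q(y) = -62*y + 7130/y
G(D) = 3 + D (G(D) = D + 3 = 3 + D)
(-25892 + G(a)) + q(117) = (-25892 + (3 + 175/3)) + (-62*117 + 7130/117) = (-25892 + 184/3) + (-7254 + 7130*(1/117)) = -77492/3 + (-7254 + 7130/117) = -77492/3 - 841588/117 = -3863776/117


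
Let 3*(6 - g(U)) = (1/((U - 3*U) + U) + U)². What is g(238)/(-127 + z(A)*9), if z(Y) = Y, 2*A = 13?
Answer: 1069136619/3880114 ≈ 275.54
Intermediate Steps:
A = 13/2 (A = (½)*13 = 13/2 ≈ 6.5000)
g(U) = 6 - (U - 1/U)²/3 (g(U) = 6 - (1/((U - 3*U) + U) + U)²/3 = 6 - (1/(-2*U + U) + U)²/3 = 6 - (1/(-U) + U)²/3 = 6 - (-1/U + U)²/3 = 6 - (U - 1/U)²/3)
g(238)/(-127 + z(A)*9) = ((⅓)*(-1 - 1*238⁴ + 20*238²)/238²)/(-127 + (13/2)*9) = ((⅓)*(1/56644)*(-1 - 1*3208542736 + 20*56644))/(-127 + 117/2) = ((⅓)*(1/56644)*(-1 - 3208542736 + 1132880))/(-137/2) = ((⅓)*(1/56644)*(-3207409857))*(-2/137) = -1069136619/56644*(-2/137) = 1069136619/3880114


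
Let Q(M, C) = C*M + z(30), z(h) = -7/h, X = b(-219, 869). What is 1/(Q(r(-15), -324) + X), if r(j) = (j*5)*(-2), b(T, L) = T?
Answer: -30/1464577 ≈ -2.0484e-5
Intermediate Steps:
X = -219
r(j) = -10*j (r(j) = (5*j)*(-2) = -10*j)
Q(M, C) = -7/30 + C*M (Q(M, C) = C*M - 7/30 = -7/30 + C*M)
1/(Q(r(-15), -324) + X) = 1/((-7/30 - (-3240)*(-15)) - 219) = 1/((-7/30 - 324*150) - 219) = 1/((-7/30 - 48600) - 219) = 1/(-1458007/30 - 219) = 1/(-1464577/30) = -30/1464577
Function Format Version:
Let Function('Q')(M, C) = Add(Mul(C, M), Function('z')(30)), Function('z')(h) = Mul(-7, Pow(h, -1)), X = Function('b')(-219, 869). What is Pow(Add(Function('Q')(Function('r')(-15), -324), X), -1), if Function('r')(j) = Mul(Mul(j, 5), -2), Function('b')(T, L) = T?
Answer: Rational(-30, 1464577) ≈ -2.0484e-5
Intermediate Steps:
X = -219
Function('r')(j) = Mul(-10, j) (Function('r')(j) = Mul(Mul(5, j), -2) = Mul(-10, j))
Function('Q')(M, C) = Add(Rational(-7, 30), Mul(C, M)) (Function('Q')(M, C) = Add(Mul(C, M), Mul(-7, Pow(30, -1))) = Add(Mul(C, M), Mul(-7, Rational(1, 30))) = Add(Mul(C, M), Rational(-7, 30)) = Add(Rational(-7, 30), Mul(C, M)))
Pow(Add(Function('Q')(Function('r')(-15), -324), X), -1) = Pow(Add(Add(Rational(-7, 30), Mul(-324, Mul(-10, -15))), -219), -1) = Pow(Add(Add(Rational(-7, 30), Mul(-324, 150)), -219), -1) = Pow(Add(Add(Rational(-7, 30), -48600), -219), -1) = Pow(Add(Rational(-1458007, 30), -219), -1) = Pow(Rational(-1464577, 30), -1) = Rational(-30, 1464577)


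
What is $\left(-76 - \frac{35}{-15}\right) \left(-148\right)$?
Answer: $\frac{32708}{3} \approx 10903.0$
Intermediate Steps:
$\left(-76 - \frac{35}{-15}\right) \left(-148\right) = \left(-76 - - \frac{7}{3}\right) \left(-148\right) = \left(-76 + \frac{7}{3}\right) \left(-148\right) = \left(- \frac{221}{3}\right) \left(-148\right) = \frac{32708}{3}$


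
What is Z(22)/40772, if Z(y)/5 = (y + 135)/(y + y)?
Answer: 785/1793968 ≈ 0.00043758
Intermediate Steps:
Z(y) = 5*(135 + y)/(2*y) (Z(y) = 5*((y + 135)/(y + y)) = 5*((135 + y)/((2*y))) = 5*((135 + y)*(1/(2*y))) = 5*((135 + y)/(2*y)) = 5*(135 + y)/(2*y))
Z(22)/40772 = ((5/2)*(135 + 22)/22)/40772 = ((5/2)*(1/22)*157)*(1/40772) = (785/44)*(1/40772) = 785/1793968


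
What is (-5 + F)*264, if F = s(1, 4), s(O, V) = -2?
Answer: -1848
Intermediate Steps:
F = -2
(-5 + F)*264 = (-5 - 2)*264 = -7*264 = -1848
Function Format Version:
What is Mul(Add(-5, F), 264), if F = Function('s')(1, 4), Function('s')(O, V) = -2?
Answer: -1848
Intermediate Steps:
F = -2
Mul(Add(-5, F), 264) = Mul(Add(-5, -2), 264) = Mul(-7, 264) = -1848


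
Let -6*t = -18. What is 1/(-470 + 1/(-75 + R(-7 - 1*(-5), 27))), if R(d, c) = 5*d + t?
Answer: -82/38541 ≈ -0.0021276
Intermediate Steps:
t = 3 (t = -⅙*(-18) = 3)
R(d, c) = 3 + 5*d (R(d, c) = 5*d + 3 = 3 + 5*d)
1/(-470 + 1/(-75 + R(-7 - 1*(-5), 27))) = 1/(-470 + 1/(-75 + (3 + 5*(-7 - 1*(-5))))) = 1/(-470 + 1/(-75 + (3 + 5*(-7 + 5)))) = 1/(-470 + 1/(-75 + (3 + 5*(-2)))) = 1/(-470 + 1/(-75 + (3 - 10))) = 1/(-470 + 1/(-75 - 7)) = 1/(-470 + 1/(-82)) = 1/(-470 - 1/82) = 1/(-38541/82) = -82/38541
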